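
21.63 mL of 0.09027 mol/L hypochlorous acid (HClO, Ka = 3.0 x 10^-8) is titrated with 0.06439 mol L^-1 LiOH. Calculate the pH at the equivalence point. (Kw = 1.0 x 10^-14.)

10.05

n(HClO) = 0.09027 x 0.02163 = 0.001953 mol; V(LiOH) at equivalence = 0.001953/0.06439 = 0.03032 L.
At equivalence all the acid is converted to ClO-; total volume = 0.02163 + 0.03032 = 0.05195 L, so [ClO-] = 0.001953/0.05195 = 0.03758 M.
Kb = Kw/Ka = 1.0e-14 / 3.0 x 10^-8 = 3.33e-7.
[OH^-] = sqrt(Kb x [ClO-]) = sqrt(3.33e-7 x 0.03758) = 0.000112 M.
pOH = 3.95, so pH = 14.00 - 3.95 = 10.05.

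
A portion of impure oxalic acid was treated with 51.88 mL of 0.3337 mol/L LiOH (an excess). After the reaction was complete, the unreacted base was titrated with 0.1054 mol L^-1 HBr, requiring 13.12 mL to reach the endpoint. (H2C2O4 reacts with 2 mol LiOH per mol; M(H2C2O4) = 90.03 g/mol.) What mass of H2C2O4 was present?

Total n(LiOH) added = 0.3337 x 0.05188 = 0.01731 mol.
n(HBr) used = 0.1054 x 0.01312 = 0.001383 mol, which equals the excess n(LiOH).
So n(LiOH) consumed by the sample = 0.01731 - 0.001383 = 0.01593 mol.
n(H2C2O4) = 0.01593 / 2 = 0.007965 mol.
mass = 0.007965 mol x 90.03 g/mol = 0.717 g.

0.717 g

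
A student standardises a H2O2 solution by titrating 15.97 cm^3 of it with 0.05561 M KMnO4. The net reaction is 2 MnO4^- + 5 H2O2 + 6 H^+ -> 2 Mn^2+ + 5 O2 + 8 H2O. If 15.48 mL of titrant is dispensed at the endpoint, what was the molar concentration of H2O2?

n(KMnO4) = 0.05561 x 0.01548 = 0.0008608 mol.
From the balanced equation, 2 mol KMnO4 reacts with 5 mol H2O2, so n(H2O2) = 0.0008608 x 5/2 = 0.002152 mol.
[H2O2] = 0.002152 / 0.01597 L = 0.135 M.

0.135 M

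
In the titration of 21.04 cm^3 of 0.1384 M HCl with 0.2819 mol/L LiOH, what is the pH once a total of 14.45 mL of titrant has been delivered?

n(acid) = 0.1384 x 0.02104 = 0.002912 mol; n(LiOH) added = 0.2819 x 0.01445 = 0.004073 mol.
Base is in excess by 0.004073 - 0.002912 = 0.001162 mol in a total volume of 0.03549 L.
[OH^-] = 0.001162/0.03549 = 0.03273 M, so pOH = 1.49 and pH = 14.00 - 1.49 = 12.51.

12.51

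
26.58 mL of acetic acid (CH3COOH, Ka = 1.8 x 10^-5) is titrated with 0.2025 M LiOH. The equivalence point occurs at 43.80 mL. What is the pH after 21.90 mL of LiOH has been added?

4.74

21.90 mL is exactly half the equivalence volume (43.80/2), i.e. the half-equivalence point.
There, n(HA) = n(A^-), so pH = pKa = -log(1.8 x 10^-5) = 4.74.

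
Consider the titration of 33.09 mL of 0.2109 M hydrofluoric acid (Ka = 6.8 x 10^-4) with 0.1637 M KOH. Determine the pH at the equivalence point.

n(HF) = 0.2109 x 0.03309 = 0.006979 mol; V(KOH) at equivalence = 0.006979/0.1637 = 0.04263 L.
At equivalence all the acid is converted to F-; total volume = 0.03309 + 0.04263 = 0.07572 L, so [F-] = 0.006979/0.07572 = 0.09216 M.
Kb = Kw/Ka = 1.0e-14 / 6.8 x 10^-4 = 1.47e-11.
[OH^-] = sqrt(Kb x [F-]) = sqrt(1.47e-11 x 0.09216) = 1.16e-6 M.
pOH = 5.93, so pH = 14.00 - 5.93 = 8.07.

8.07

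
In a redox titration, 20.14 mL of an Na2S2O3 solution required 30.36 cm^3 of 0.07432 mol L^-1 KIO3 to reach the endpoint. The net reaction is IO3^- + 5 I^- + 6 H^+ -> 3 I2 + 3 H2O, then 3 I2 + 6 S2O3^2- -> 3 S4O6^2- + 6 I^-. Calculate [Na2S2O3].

n(KIO3) = 0.07432 x 0.03036 = 0.002256 mol.
From the balanced equation, 1 mol KIO3 reacts with 6 mol Na2S2O3, so n(Na2S2O3) = 0.002256 x 6/1 = 0.01354 mol.
[Na2S2O3] = 0.01354 / 0.02014 L = 0.672 M.

0.672 M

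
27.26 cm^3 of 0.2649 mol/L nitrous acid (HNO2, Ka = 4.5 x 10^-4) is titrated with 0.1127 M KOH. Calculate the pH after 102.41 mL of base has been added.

n(acid) = 0.2649 x 0.02726 = 0.007221 mol; n(KOH) added = 0.1127 x 0.1024 = 0.01154 mol.
Base is in excess by 0.01154 - 0.007221 = 0.004320 mol in a total volume of 0.1297 L.
[OH^-] = 0.004320/0.1297 = 0.03332 M, so pOH = 1.48 and pH = 14.00 - 1.48 = 12.52.

12.52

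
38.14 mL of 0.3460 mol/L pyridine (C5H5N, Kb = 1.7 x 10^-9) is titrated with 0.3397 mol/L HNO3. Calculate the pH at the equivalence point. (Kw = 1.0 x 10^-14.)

3.00

n(C5H5N) = 0.3460 x 0.03814 = 0.01320 mol; V(HNO3) at equivalence = 0.01320/0.3397 = 0.03885 L.
At equivalence the base is fully converted to C5H5NH+; total volume = 0.07699 L, so [C5H5NH+] = 0.01320/0.07699 = 0.1714 M.
Ka(C5H5NH+) = Kw/Kb = 1.0e-14 / 1.7 x 10^-9 = 5.88e-6.
[H^+] = sqrt(Ka x [C5H5NH+]) = sqrt(5.88e-6 x 0.1714) = 0.00100 M.
pH = -log(0.00100) = 3.00.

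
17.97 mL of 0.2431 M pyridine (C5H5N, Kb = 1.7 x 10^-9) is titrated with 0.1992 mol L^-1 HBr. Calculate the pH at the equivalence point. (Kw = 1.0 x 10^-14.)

n(C5H5N) = 0.2431 x 0.01797 = 0.004369 mol; V(HBr) at equivalence = 0.004369/0.1992 = 0.02193 L.
At equivalence the base is fully converted to C5H5NH+; total volume = 0.03990 L, so [C5H5NH+] = 0.004369/0.03990 = 0.1095 M.
Ka(C5H5NH+) = Kw/Kb = 1.0e-14 / 1.7 x 10^-9 = 5.88e-6.
[H^+] = sqrt(Ka x [C5H5NH+]) = sqrt(5.88e-6 x 0.1095) = 0.000803 M.
pH = -log(0.000803) = 3.10.

3.10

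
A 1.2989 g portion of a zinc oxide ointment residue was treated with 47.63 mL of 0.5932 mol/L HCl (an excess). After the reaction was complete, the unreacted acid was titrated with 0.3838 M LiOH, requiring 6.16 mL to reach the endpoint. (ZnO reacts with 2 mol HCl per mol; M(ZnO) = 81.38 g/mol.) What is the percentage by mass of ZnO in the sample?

Total n(HCl) added = 0.5932 x 0.04763 = 0.02825 mol.
n(LiOH) used = 0.3838 x 0.006160 = 0.002364 mol, which equals the excess n(HCl).
So n(HCl) consumed by the sample = 0.02825 - 0.002364 = 0.02589 mol.
n(ZnO) = 0.02589 / 2 = 0.01294 mol.
mass ZnO = 0.01294 x 81.38 = 1.053 g, so %ZnO = 1.053/1.2989 x 100 = 81.1%.

81.1%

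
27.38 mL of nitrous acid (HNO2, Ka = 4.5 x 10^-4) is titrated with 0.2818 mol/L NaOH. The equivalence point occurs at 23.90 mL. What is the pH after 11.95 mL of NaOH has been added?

11.95 mL is exactly half the equivalence volume (23.90/2), i.e. the half-equivalence point.
There, n(HA) = n(A^-), so pH = pKa = -log(4.5 x 10^-4) = 3.35.

3.35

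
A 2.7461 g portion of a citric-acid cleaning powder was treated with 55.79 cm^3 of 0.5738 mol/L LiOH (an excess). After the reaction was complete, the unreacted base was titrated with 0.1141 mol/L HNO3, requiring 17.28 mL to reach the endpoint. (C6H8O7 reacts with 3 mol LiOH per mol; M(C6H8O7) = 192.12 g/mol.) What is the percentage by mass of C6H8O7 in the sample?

Total n(LiOH) added = 0.5738 x 0.05579 = 0.03201 mol.
n(HNO3) used = 0.1141 x 0.01728 = 0.001972 mol, which equals the excess n(LiOH).
So n(LiOH) consumed by the sample = 0.03201 - 0.001972 = 0.03004 mol.
n(C6H8O7) = 0.03004 / 3 = 0.01001 mol.
mass C6H8O7 = 0.01001 x 192.12 = 1.924 g, so %C6H8O7 = 1.924/2.7461 x 100 = 70.1%.

70.1%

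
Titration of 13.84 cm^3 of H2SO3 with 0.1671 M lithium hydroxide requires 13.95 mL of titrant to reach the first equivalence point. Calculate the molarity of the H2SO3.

n(LiOH) = 0.1671 x 0.01395 = 0.002331 mol.
At the first equivalence point, 1 mol OH^- react per mol H2SO3, so n(H2SO3) = 0.002331 / 1 = 0.002331 mol.
[H2SO3] = 0.002331 / 0.01384 L = 0.168 M.

0.168 M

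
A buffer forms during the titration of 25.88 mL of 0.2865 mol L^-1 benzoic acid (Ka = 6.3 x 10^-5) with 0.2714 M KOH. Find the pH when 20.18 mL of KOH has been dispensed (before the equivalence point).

Initial n(C6H5COOH) = 0.2865 x 0.02588 = 0.007415 mol.
n(KOH) added = 0.2714 x 0.02018 = 0.005477 mol, converting that many moles of C6H5COOH to C6H5COO-.
Remaining n(C6H5COOH) = 0.001938 mol; n(C6H5COO-) = 0.005477 mol.
By Henderson-Hasselbalch, pH = pKa + log([A^-]/[HA]) = 4.20 + log(0.005477/0.001938) = 4.20 + (+0.45) = 4.65.

4.65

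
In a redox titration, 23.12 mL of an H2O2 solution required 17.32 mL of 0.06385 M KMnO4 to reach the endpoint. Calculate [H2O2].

n(KMnO4) = 0.06385 x 0.01732 = 0.001106 mol.
From the balanced equation, 2 mol KMnO4 reacts with 5 mol H2O2, so n(H2O2) = 0.001106 x 5/2 = 0.002765 mol.
[H2O2] = 0.002765 / 0.02312 L = 0.120 M.

0.120 M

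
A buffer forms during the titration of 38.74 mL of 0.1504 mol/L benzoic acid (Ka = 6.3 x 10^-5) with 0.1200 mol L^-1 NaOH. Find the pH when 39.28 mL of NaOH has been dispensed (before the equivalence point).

4.83

Initial n(C6H5COOH) = 0.1504 x 0.03874 = 0.005826 mol.
n(NaOH) added = 0.1200 x 0.03928 = 0.004714 mol, converting that many moles of C6H5COOH to C6H5COO-.
Remaining n(C6H5COOH) = 0.001113 mol; n(C6H5COO-) = 0.004714 mol.
By Henderson-Hasselbalch, pH = pKa + log([A^-]/[HA]) = 4.20 + log(0.004714/0.001113) = 4.20 + (+0.63) = 4.83.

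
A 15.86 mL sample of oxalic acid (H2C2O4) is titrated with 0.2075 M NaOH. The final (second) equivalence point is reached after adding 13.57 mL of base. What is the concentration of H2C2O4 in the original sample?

n(NaOH) = 0.2075 x 0.01357 = 0.002816 mol.
At the final (second) equivalence point, 2 mol OH^- react per mol H2C2O4, so n(H2C2O4) = 0.002816 / 2 = 0.001408 mol.
[H2C2O4] = 0.001408 / 0.01586 L = 0.0888 M.

0.0888 M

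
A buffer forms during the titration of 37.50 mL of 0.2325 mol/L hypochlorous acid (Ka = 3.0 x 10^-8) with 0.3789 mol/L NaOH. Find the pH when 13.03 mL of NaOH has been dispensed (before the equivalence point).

7.64

Initial n(HClO) = 0.2325 x 0.03750 = 0.008719 mol.
n(NaOH) added = 0.3789 x 0.01303 = 0.004937 mol, converting that many moles of HClO to ClO-.
Remaining n(HClO) = 0.003782 mol; n(ClO-) = 0.004937 mol.
By Henderson-Hasselbalch, pH = pKa + log([A^-]/[HA]) = 7.52 + log(0.004937/0.003782) = 7.52 + (+0.12) = 7.64.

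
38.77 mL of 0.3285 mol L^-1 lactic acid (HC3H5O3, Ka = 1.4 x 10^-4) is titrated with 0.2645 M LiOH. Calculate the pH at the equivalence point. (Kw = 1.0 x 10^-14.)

8.51

n(HC3H5O3) = 0.3285 x 0.03877 = 0.01274 mol; V(LiOH) at equivalence = 0.01274/0.2645 = 0.04815 L.
At equivalence all the acid is converted to C3H5O3-; total volume = 0.03877 + 0.04815 = 0.08692 L, so [C3H5O3-] = 0.01274/0.08692 = 0.1465 M.
Kb = Kw/Ka = 1.0e-14 / 1.4 x 10^-4 = 7.14e-11.
[OH^-] = sqrt(Kb x [C3H5O3-]) = sqrt(7.14e-11 x 0.1465) = 3.24e-6 M.
pOH = 5.49, so pH = 14.00 - 5.49 = 8.51.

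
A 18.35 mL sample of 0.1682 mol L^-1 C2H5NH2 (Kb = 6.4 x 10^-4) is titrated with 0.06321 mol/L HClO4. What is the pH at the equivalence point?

n(C2H5NH2) = 0.1682 x 0.01835 = 0.003086 mol; V(HClO4) at equivalence = 0.003086/0.06321 = 0.04883 L.
At equivalence the base is fully converted to C2H5NH3+; total volume = 0.06718 L, so [C2H5NH3+] = 0.003086/0.06718 = 0.04594 M.
Ka(C2H5NH3+) = Kw/Kb = 1.0e-14 / 6.4 x 10^-4 = 1.56e-11.
[H^+] = sqrt(Ka x [C2H5NH3+]) = sqrt(1.56e-11 x 0.04594) = 8.47e-7 M.
pH = -log(8.47e-7) = 6.07.

6.07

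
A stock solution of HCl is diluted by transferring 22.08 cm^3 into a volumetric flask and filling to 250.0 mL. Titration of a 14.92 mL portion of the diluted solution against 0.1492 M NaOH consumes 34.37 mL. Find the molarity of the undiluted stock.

n(NaOH) = 0.1492 x 0.03437 = 0.005128 mol.
n(HCl) in the aliquot = 0.005128 mol.
[diluted HCl] = 0.005128 / 0.01492 = 0.3437 M.
Dilution factor = 250.0/22.08 = 11.32, so [stock] = 0.3437 x 11.32 = 3.89 M.

3.89 M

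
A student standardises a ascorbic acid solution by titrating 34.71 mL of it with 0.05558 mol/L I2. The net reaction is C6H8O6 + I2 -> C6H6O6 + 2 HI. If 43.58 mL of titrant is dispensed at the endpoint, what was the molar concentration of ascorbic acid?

0.0698 M

n(I2) = 0.05558 x 0.04358 = 0.002422 mol.
From the balanced equation, 1 mol I2 reacts with 1 mol ascorbic acid, so n(ascorbic acid) = 0.002422 x 1/1 = 0.002422 mol.
[ascorbic acid] = 0.002422 / 0.03471 L = 0.0698 M.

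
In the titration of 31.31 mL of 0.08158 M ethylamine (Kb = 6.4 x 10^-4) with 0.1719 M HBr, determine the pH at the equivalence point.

6.03

n(C2H5NH2) = 0.08158 x 0.03131 = 0.002554 mol; V(HBr) at equivalence = 0.002554/0.1719 = 0.01486 L.
At equivalence the base is fully converted to C2H5NH3+; total volume = 0.04617 L, so [C2H5NH3+] = 0.002554/0.04617 = 0.05532 M.
Ka(C2H5NH3+) = Kw/Kb = 1.0e-14 / 6.4 x 10^-4 = 1.56e-11.
[H^+] = sqrt(Ka x [C2H5NH3+]) = sqrt(1.56e-11 x 0.05532) = 9.30e-7 M.
pH = -log(9.30e-7) = 6.03.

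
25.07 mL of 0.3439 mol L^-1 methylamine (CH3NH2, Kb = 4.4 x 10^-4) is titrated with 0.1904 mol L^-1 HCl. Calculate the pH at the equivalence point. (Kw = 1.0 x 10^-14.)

n(CH3NH2) = 0.3439 x 0.02507 = 0.008622 mol; V(HCl) at equivalence = 0.008622/0.1904 = 0.04528 L.
At equivalence the base is fully converted to CH3NH3+; total volume = 0.07035 L, so [CH3NH3+] = 0.008622/0.07035 = 0.1226 M.
Ka(CH3NH3+) = Kw/Kb = 1.0e-14 / 4.4 x 10^-4 = 2.27e-11.
[H^+] = sqrt(Ka x [CH3NH3+]) = sqrt(2.27e-11 x 0.1226) = 1.67e-6 M.
pH = -log(1.67e-6) = 5.78.

5.78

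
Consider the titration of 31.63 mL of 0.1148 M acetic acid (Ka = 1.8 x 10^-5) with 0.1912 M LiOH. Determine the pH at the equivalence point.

8.80

n(CH3COOH) = 0.1148 x 0.03163 = 0.003631 mol; V(LiOH) at equivalence = 0.003631/0.1912 = 0.01899 L.
At equivalence all the acid is converted to CH3COO-; total volume = 0.03163 + 0.01899 = 0.05062 L, so [CH3COO-] = 0.003631/0.05062 = 0.07173 M.
Kb = Kw/Ka = 1.0e-14 / 1.8 x 10^-5 = 5.56e-10.
[OH^-] = sqrt(Kb x [CH3COO-]) = sqrt(5.56e-10 x 0.07173) = 6.31e-6 M.
pOH = 5.20, so pH = 14.00 - 5.20 = 8.80.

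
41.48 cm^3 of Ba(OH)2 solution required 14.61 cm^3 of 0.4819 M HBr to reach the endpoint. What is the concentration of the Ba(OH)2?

n(HBr) delivered = 0.4819 x 0.01461 = 0.007041 mol.
The reaction is 1 Ba(OH)2 + 2 HBr, so n(Ba(OH)2) = 0.007041 x 1/2 = 0.003520 mol.
[Ba(OH)2] = 0.003520 mol / 0.04148 L = 0.0849 M.

0.0849 M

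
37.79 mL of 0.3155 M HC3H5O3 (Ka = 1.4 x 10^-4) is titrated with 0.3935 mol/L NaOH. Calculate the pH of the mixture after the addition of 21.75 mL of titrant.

4.26

Initial n(HC3H5O3) = 0.3155 x 0.03779 = 0.01192 mol.
n(NaOH) added = 0.3935 x 0.02175 = 0.008559 mol, converting that many moles of HC3H5O3 to C3H5O3-.
Remaining n(HC3H5O3) = 0.003364 mol; n(C3H5O3-) = 0.008559 mol.
By Henderson-Hasselbalch, pH = pKa + log([A^-]/[HA]) = 3.85 + log(0.008559/0.003364) = 3.85 + (+0.41) = 4.26.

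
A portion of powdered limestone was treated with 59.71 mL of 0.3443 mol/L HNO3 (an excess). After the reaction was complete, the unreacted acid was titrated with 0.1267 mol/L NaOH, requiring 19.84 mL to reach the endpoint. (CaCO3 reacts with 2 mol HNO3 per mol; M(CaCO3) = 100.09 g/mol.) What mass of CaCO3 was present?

Total n(HNO3) added = 0.3443 x 0.05971 = 0.02056 mol.
n(NaOH) used = 0.1267 x 0.01984 = 0.002514 mol, which equals the excess n(HNO3).
So n(HNO3) consumed by the sample = 0.02056 - 0.002514 = 0.01804 mol.
n(CaCO3) = 0.01804 / 2 = 0.009022 mol.
mass = 0.009022 mol x 100.09 g/mol = 0.903 g.

0.903 g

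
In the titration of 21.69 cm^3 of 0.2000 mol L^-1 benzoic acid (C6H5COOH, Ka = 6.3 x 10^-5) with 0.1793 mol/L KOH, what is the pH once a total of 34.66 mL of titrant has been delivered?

12.52

n(acid) = 0.2000 x 0.02169 = 0.004338 mol; n(KOH) added = 0.1793 x 0.03466 = 0.006215 mol.
Base is in excess by 0.006215 - 0.004338 = 0.001877 mol in a total volume of 0.05635 L.
[OH^-] = 0.001877/0.05635 = 0.03330 M, so pOH = 1.48 and pH = 14.00 - 1.48 = 12.52.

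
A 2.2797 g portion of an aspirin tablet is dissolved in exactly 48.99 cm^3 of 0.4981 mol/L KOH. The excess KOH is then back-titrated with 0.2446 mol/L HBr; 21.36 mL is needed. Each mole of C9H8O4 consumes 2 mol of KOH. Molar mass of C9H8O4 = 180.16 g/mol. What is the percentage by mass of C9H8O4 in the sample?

75.8%

Total n(KOH) added = 0.4981 x 0.04899 = 0.02440 mol.
n(HBr) used = 0.2446 x 0.02136 = 0.005225 mol, which equals the excess n(KOH).
So n(KOH) consumed by the sample = 0.02440 - 0.005225 = 0.01918 mol.
n(C9H8O4) = 0.01918 / 2 = 0.009589 mol.
mass C9H8O4 = 0.009589 x 180.16 = 1.727 g, so %C9H8O4 = 1.727/2.2797 x 100 = 75.8%.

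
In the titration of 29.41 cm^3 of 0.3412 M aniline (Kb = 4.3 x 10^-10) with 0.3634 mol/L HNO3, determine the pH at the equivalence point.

n(C6H5NH2) = 0.3412 x 0.02941 = 0.01003 mol; V(HNO3) at equivalence = 0.01003/0.3634 = 0.02761 L.
At equivalence the base is fully converted to C6H5NH3+; total volume = 0.05702 L, so [C6H5NH3+] = 0.01003/0.05702 = 0.1760 M.
Ka(C6H5NH3+) = Kw/Kb = 1.0e-14 / 4.3 x 10^-10 = 2.33e-5.
[H^+] = sqrt(Ka x [C6H5NH3+]) = sqrt(2.33e-5 x 0.1760) = 0.00202 M.
pH = -log(0.00202) = 2.69.

2.69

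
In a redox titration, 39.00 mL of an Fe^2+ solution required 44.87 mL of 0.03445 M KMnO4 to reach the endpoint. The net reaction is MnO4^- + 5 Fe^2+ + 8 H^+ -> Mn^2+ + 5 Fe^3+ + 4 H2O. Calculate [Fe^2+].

n(KMnO4) = 0.03445 x 0.04487 = 0.001546 mol.
From the balanced equation, 1 mol KMnO4 reacts with 5 mol Fe^2+, so n(Fe^2+) = 0.001546 x 5/1 = 0.007729 mol.
[Fe^2+] = 0.007729 / 0.03900 L = 0.198 M.

0.198 M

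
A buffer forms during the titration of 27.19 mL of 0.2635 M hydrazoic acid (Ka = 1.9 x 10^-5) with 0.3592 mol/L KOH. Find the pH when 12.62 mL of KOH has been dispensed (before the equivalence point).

4.96

Initial n(HN3) = 0.2635 x 0.02719 = 0.007165 mol.
n(KOH) added = 0.3592 x 0.01262 = 0.004533 mol, converting that many moles of HN3 to N3-.
Remaining n(HN3) = 0.002631 mol; n(N3-) = 0.004533 mol.
By Henderson-Hasselbalch, pH = pKa + log([A^-]/[HA]) = 4.72 + log(0.004533/0.002631) = 4.72 + (+0.24) = 4.96.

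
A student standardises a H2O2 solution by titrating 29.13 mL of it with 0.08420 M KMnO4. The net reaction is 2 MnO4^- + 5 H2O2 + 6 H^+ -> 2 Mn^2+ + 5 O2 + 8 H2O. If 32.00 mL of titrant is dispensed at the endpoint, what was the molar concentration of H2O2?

n(KMnO4) = 0.08420 x 0.03200 = 0.002694 mol.
From the balanced equation, 2 mol KMnO4 reacts with 5 mol H2O2, so n(H2O2) = 0.002694 x 5/2 = 0.006736 mol.
[H2O2] = 0.006736 / 0.02913 L = 0.231 M.

0.231 M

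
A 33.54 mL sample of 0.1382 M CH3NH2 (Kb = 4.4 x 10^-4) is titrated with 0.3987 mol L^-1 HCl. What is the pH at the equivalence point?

5.82

n(CH3NH2) = 0.1382 x 0.03354 = 0.004635 mol; V(HCl) at equivalence = 0.004635/0.3987 = 0.01163 L.
At equivalence the base is fully converted to CH3NH3+; total volume = 0.04517 L, so [CH3NH3+] = 0.004635/0.04517 = 0.1026 M.
Ka(CH3NH3+) = Kw/Kb = 1.0e-14 / 4.4 x 10^-4 = 2.27e-11.
[H^+] = sqrt(Ka x [CH3NH3+]) = sqrt(2.27e-11 x 0.1026) = 1.53e-6 M.
pH = -log(1.53e-6) = 5.82.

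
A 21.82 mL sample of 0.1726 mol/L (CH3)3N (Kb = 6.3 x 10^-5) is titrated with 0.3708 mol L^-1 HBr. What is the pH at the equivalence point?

n((CH3)3N) = 0.1726 x 0.02182 = 0.003766 mol; V(HBr) at equivalence = 0.003766/0.3708 = 0.01016 L.
At equivalence the base is fully converted to (CH3)3NH+; total volume = 0.03198 L, so [(CH3)3NH+] = 0.003766/0.03198 = 0.1178 M.
Ka((CH3)3NH+) = Kw/Kb = 1.0e-14 / 6.3 x 10^-5 = 1.59e-10.
[H^+] = sqrt(Ka x [(CH3)3NH+]) = sqrt(1.59e-10 x 0.1178) = 4.32e-6 M.
pH = -log(4.32e-6) = 5.36.

5.36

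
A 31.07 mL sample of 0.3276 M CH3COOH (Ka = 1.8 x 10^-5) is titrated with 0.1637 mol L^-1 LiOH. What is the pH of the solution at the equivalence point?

n(CH3COOH) = 0.3276 x 0.03107 = 0.01018 mol; V(LiOH) at equivalence = 0.01018/0.1637 = 0.06218 L.
At equivalence all the acid is converted to CH3COO-; total volume = 0.03107 + 0.06218 = 0.09325 L, so [CH3COO-] = 0.01018/0.09325 = 0.1092 M.
Kb = Kw/Ka = 1.0e-14 / 1.8 x 10^-5 = 5.56e-10.
[OH^-] = sqrt(Kb x [CH3COO-]) = sqrt(5.56e-10 x 0.1092) = 7.79e-6 M.
pOH = 5.11, so pH = 14.00 - 5.11 = 8.89.

8.89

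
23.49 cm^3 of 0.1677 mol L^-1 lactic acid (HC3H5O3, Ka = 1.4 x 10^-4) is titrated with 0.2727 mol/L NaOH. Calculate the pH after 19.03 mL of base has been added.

12.47

n(acid) = 0.1677 x 0.02349 = 0.003939 mol; n(NaOH) added = 0.2727 x 0.01903 = 0.005189 mol.
Base is in excess by 0.005189 - 0.003939 = 0.001250 mol in a total volume of 0.04252 L.
[OH^-] = 0.001250/0.04252 = 0.02940 M, so pOH = 1.53 and pH = 14.00 - 1.53 = 12.47.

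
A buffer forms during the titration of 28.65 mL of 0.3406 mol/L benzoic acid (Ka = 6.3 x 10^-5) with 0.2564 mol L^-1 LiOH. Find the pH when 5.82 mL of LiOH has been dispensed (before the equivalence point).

3.46

Initial n(C6H5COOH) = 0.3406 x 0.02865 = 0.009758 mol.
n(LiOH) added = 0.2564 x 0.005820 = 0.001492 mol, converting that many moles of C6H5COOH to C6H5COO-.
Remaining n(C6H5COOH) = 0.008266 mol; n(C6H5COO-) = 0.001492 mol.
By Henderson-Hasselbalch, pH = pKa + log([A^-]/[HA]) = 4.20 + log(0.001492/0.008266) = 4.20 + (-0.74) = 3.46.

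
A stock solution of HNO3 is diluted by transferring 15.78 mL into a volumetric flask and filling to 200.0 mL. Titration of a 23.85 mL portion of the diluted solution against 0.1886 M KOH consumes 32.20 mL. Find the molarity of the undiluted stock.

3.23 M

n(KOH) = 0.1886 x 0.03220 = 0.006073 mol.
n(HNO3) in the aliquot = 0.006073 mol.
[diluted HNO3] = 0.006073 / 0.02385 = 0.2546 M.
Dilution factor = 200.0/15.78 = 12.67, so [stock] = 0.2546 x 12.67 = 3.23 M.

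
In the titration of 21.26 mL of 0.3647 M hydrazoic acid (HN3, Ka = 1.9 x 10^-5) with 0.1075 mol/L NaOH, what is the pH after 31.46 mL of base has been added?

4.61

Initial n(HN3) = 0.3647 x 0.02126 = 0.007754 mol.
n(NaOH) added = 0.1075 x 0.03146 = 0.003382 mol, converting that many moles of HN3 to N3-.
Remaining n(HN3) = 0.004372 mol; n(N3-) = 0.003382 mol.
By Henderson-Hasselbalch, pH = pKa + log([A^-]/[HA]) = 4.72 + log(0.003382/0.004372) = 4.72 + (-0.11) = 4.61.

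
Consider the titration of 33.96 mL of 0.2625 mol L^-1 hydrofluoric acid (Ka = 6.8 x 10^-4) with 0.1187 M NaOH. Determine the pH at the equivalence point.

n(HF) = 0.2625 x 0.03396 = 0.008915 mol; V(NaOH) at equivalence = 0.008915/0.1187 = 0.07510 L.
At equivalence all the acid is converted to F-; total volume = 0.03396 + 0.07510 = 0.1091 L, so [F-] = 0.008915/0.1091 = 0.08174 M.
Kb = Kw/Ka = 1.0e-14 / 6.8 x 10^-4 = 1.47e-11.
[OH^-] = sqrt(Kb x [F-]) = sqrt(1.47e-11 x 0.08174) = 1.10e-6 M.
pOH = 5.96, so pH = 14.00 - 5.96 = 8.04.

8.04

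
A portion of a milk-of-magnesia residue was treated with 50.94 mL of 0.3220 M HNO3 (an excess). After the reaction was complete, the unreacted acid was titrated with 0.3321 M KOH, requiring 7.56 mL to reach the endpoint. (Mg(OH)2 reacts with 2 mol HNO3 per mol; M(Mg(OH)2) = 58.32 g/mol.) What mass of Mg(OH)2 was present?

Total n(HNO3) added = 0.3220 x 0.05094 = 0.01640 mol.
n(KOH) used = 0.3321 x 0.007560 = 0.002511 mol, which equals the excess n(HNO3).
So n(HNO3) consumed by the sample = 0.01640 - 0.002511 = 0.01389 mol.
n(Mg(OH)2) = 0.01389 / 2 = 0.006946 mol.
mass = 0.006946 mol x 58.32 g/mol = 0.405 g.

0.405 g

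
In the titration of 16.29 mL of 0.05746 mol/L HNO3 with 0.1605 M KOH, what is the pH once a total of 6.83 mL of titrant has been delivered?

n(acid) = 0.05746 x 0.01629 = 0.0009360 mol; n(KOH) added = 0.1605 x 0.006830 = 0.001096 mol.
Base is in excess by 0.001096 - 0.0009360 = 0.0001602 mol in a total volume of 0.02312 L.
[OH^-] = 0.0001602/0.02312 = 0.006929 M, so pOH = 2.16 and pH = 14.00 - 2.16 = 11.84.

11.84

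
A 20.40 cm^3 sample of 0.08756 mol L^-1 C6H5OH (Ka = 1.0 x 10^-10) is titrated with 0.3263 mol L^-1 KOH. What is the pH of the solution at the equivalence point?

11.42

n(C6H5OH) = 0.08756 x 0.02040 = 0.001786 mol; V(KOH) at equivalence = 0.001786/0.3263 = 0.005474 L.
At equivalence all the acid is converted to C6H5O-; total volume = 0.02040 + 0.005474 = 0.02587 L, so [C6H5O-] = 0.001786/0.02587 = 0.06904 M.
Kb = Kw/Ka = 1.0e-14 / 1.0 x 10^-10 = 0.000100.
[OH^-] = sqrt(Kb x [C6H5O-]) = sqrt(0.000100 x 0.06904) = 0.00263 M.
pOH = 2.58, so pH = 14.00 - 2.58 = 11.42.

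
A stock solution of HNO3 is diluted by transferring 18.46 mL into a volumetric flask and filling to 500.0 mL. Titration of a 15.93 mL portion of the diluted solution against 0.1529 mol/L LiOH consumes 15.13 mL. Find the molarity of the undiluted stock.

n(LiOH) = 0.1529 x 0.01513 = 0.002313 mol.
n(HNO3) in the aliquot = 0.002313 mol.
[diluted HNO3] = 0.002313 / 0.01593 = 0.1452 M.
Dilution factor = 500.0/18.46 = 27.09, so [stock] = 0.1452 x 27.09 = 3.93 M.

3.93 M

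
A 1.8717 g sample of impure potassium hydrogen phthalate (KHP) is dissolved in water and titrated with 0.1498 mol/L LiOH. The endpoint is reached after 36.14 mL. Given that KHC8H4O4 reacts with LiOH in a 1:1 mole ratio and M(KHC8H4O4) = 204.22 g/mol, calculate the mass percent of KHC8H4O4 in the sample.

n(LiOH) = 0.1498 x 0.03614 = 0.005414 mol.
n(KHC8H4O4) = 0.005414 / 1 = 0.005414 mol.
mass of KHC8H4O4 = 0.005414 x 204.22 = 1.106 g.
% purity = 1.106 / 1.8717 x 100 = 59.1%.

59.1%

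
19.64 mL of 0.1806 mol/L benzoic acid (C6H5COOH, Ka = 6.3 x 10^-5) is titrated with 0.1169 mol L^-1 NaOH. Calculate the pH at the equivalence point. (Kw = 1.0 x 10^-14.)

n(C6H5COOH) = 0.1806 x 0.01964 = 0.003547 mol; V(NaOH) at equivalence = 0.003547/0.1169 = 0.03034 L.
At equivalence all the acid is converted to C6H5COO-; total volume = 0.01964 + 0.03034 = 0.04998 L, so [C6H5COO-] = 0.003547/0.04998 = 0.07097 M.
Kb = Kw/Ka = 1.0e-14 / 6.3 x 10^-5 = 1.59e-10.
[OH^-] = sqrt(Kb x [C6H5COO-]) = sqrt(1.59e-10 x 0.07097) = 3.36e-6 M.
pOH = 5.47, so pH = 14.00 - 5.47 = 8.53.

8.53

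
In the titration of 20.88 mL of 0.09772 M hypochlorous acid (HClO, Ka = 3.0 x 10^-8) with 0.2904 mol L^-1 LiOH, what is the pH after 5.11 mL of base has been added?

7.95

Initial n(HClO) = 0.09772 x 0.02088 = 0.002040 mol.
n(LiOH) added = 0.2904 x 0.005110 = 0.001484 mol, converting that many moles of HClO to ClO-.
Remaining n(HClO) = 0.0005564 mol; n(ClO-) = 0.001484 mol.
By Henderson-Hasselbalch, pH = pKa + log([A^-]/[HA]) = 7.52 + log(0.001484/0.0005564) = 7.52 + (+0.43) = 7.95.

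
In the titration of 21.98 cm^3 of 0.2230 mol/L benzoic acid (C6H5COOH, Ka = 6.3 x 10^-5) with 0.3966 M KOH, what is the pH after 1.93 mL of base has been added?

Initial n(C6H5COOH) = 0.2230 x 0.02198 = 0.004902 mol.
n(KOH) added = 0.3966 x 0.001930 = 0.0007654 mol, converting that many moles of C6H5COOH to C6H5COO-.
Remaining n(C6H5COOH) = 0.004136 mol; n(C6H5COO-) = 0.0007654 mol.
By Henderson-Hasselbalch, pH = pKa + log([A^-]/[HA]) = 4.20 + log(0.0007654/0.004136) = 4.20 + (-0.73) = 3.47.

3.47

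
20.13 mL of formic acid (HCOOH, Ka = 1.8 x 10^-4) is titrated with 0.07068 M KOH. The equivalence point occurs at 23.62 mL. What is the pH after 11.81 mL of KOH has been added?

11.81 mL is exactly half the equivalence volume (23.62/2), i.e. the half-equivalence point.
There, n(HA) = n(A^-), so pH = pKa = -log(1.8 x 10^-4) = 3.74.

3.74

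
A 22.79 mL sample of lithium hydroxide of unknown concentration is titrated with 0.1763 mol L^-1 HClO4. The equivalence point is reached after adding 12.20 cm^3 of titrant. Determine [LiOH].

n(HClO4) delivered = 0.1763 x 0.01220 = 0.002151 mol.
For a 1:1 reaction, n(LiOH) = 0.002151 mol.
[LiOH] = 0.002151 mol / 0.02279 L = 0.0944 M.

0.0944 M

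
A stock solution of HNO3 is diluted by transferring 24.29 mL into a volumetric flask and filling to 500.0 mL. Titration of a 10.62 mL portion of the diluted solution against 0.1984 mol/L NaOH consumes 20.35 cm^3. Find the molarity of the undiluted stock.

n(NaOH) = 0.1984 x 0.02035 = 0.004037 mol.
n(HNO3) in the aliquot = 0.004037 mol.
[diluted HNO3] = 0.004037 / 0.01062 = 0.3802 M.
Dilution factor = 500.0/24.29 = 20.58, so [stock] = 0.3802 x 20.58 = 7.83 M.

7.83 M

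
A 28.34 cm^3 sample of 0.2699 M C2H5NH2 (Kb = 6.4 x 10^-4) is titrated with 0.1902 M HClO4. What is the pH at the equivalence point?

5.88

n(C2H5NH2) = 0.2699 x 0.02834 = 0.007649 mol; V(HClO4) at equivalence = 0.007649/0.1902 = 0.04022 L.
At equivalence the base is fully converted to C2H5NH3+; total volume = 0.06856 L, so [C2H5NH3+] = 0.007649/0.06856 = 0.1116 M.
Ka(C2H5NH3+) = Kw/Kb = 1.0e-14 / 6.4 x 10^-4 = 1.56e-11.
[H^+] = sqrt(Ka x [C2H5NH3+]) = sqrt(1.56e-11 x 0.1116) = 1.32e-6 M.
pH = -log(1.32e-6) = 5.88.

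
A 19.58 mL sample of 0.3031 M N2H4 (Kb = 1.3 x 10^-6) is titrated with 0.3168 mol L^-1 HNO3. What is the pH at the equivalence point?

4.46

n(N2H4) = 0.3031 x 0.01958 = 0.005935 mol; V(HNO3) at equivalence = 0.005935/0.3168 = 0.01873 L.
At equivalence the base is fully converted to N2H5+; total volume = 0.03831 L, so [N2H5+] = 0.005935/0.03831 = 0.1549 M.
Ka(N2H5+) = Kw/Kb = 1.0e-14 / 1.3 x 10^-6 = 7.69e-9.
[H^+] = sqrt(Ka x [N2H5+]) = sqrt(7.69e-9 x 0.1549) = 3.45e-5 M.
pH = -log(3.45e-5) = 4.46.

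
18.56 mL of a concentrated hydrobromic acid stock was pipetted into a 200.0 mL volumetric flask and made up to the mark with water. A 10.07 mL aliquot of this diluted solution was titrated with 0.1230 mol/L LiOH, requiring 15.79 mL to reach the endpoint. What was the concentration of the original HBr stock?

n(LiOH) = 0.1230 x 0.01579 = 0.001942 mol.
n(HBr) in the aliquot = 0.001942 mol.
[diluted HBr] = 0.001942 / 0.01007 = 0.1929 M.
Dilution factor = 200.0/18.56 = 10.78, so [stock] = 0.1929 x 10.78 = 2.08 M.

2.08 M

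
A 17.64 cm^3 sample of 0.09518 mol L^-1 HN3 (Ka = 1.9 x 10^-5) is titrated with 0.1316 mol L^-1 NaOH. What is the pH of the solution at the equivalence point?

8.73

n(HN3) = 0.09518 x 0.01764 = 0.001679 mol; V(NaOH) at equivalence = 0.001679/0.1316 = 0.01276 L.
At equivalence all the acid is converted to N3-; total volume = 0.01764 + 0.01276 = 0.03040 L, so [N3-] = 0.001679/0.03040 = 0.05523 M.
Kb = Kw/Ka = 1.0e-14 / 1.9 x 10^-5 = 5.26e-10.
[OH^-] = sqrt(Kb x [N3-]) = sqrt(5.26e-10 x 0.05523) = 5.39e-6 M.
pOH = 5.27, so pH = 14.00 - 5.27 = 8.73.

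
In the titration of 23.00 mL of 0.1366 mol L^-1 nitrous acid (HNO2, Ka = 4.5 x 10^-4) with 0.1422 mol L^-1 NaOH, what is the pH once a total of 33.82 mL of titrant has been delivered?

n(acid) = 0.1366 x 0.02300 = 0.003142 mol; n(NaOH) added = 0.1422 x 0.03382 = 0.004809 mol.
Base is in excess by 0.004809 - 0.003142 = 0.001667 mol in a total volume of 0.05682 L.
[OH^-] = 0.001667/0.05682 = 0.02935 M, so pOH = 1.53 and pH = 14.00 - 1.53 = 12.47.

12.47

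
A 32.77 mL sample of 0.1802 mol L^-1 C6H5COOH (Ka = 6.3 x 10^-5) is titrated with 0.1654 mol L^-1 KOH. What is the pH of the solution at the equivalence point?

8.57

n(C6H5COOH) = 0.1802 x 0.03277 = 0.005905 mol; V(KOH) at equivalence = 0.005905/0.1654 = 0.03570 L.
At equivalence all the acid is converted to C6H5COO-; total volume = 0.03277 + 0.03570 = 0.06847 L, so [C6H5COO-] = 0.005905/0.06847 = 0.08624 M.
Kb = Kw/Ka = 1.0e-14 / 6.3 x 10^-5 = 1.59e-10.
[OH^-] = sqrt(Kb x [C6H5COO-]) = sqrt(1.59e-10 x 0.08624) = 3.70e-6 M.
pOH = 5.43, so pH = 14.00 - 5.43 = 8.57.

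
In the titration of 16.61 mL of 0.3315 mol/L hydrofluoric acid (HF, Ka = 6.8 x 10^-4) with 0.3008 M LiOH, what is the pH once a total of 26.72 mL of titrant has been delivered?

12.77

n(acid) = 0.3315 x 0.01661 = 0.005506 mol; n(LiOH) added = 0.3008 x 0.02672 = 0.008037 mol.
Base is in excess by 0.008037 - 0.005506 = 0.002531 mol in a total volume of 0.04333 L.
[OH^-] = 0.002531/0.04333 = 0.05842 M, so pOH = 1.23 and pH = 14.00 - 1.23 = 12.77.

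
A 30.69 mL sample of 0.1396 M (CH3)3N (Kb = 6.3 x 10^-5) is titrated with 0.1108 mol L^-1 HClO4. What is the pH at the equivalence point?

5.50

n((CH3)3N) = 0.1396 x 0.03069 = 0.004284 mol; V(HClO4) at equivalence = 0.004284/0.1108 = 0.03867 L.
At equivalence the base is fully converted to (CH3)3NH+; total volume = 0.06936 L, so [(CH3)3NH+] = 0.004284/0.06936 = 0.06177 M.
Ka((CH3)3NH+) = Kw/Kb = 1.0e-14 / 6.3 x 10^-5 = 1.59e-10.
[H^+] = sqrt(Ka x [(CH3)3NH+]) = sqrt(1.59e-10 x 0.06177) = 3.13e-6 M.
pH = -log(3.13e-6) = 5.50.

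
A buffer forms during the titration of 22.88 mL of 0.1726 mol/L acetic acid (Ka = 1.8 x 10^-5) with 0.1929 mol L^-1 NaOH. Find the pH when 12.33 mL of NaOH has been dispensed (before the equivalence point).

4.92

Initial n(CH3COOH) = 0.1726 x 0.02288 = 0.003949 mol.
n(NaOH) added = 0.1929 x 0.01233 = 0.002378 mol, converting that many moles of CH3COOH to CH3COO-.
Remaining n(CH3COOH) = 0.001571 mol; n(CH3COO-) = 0.002378 mol.
By Henderson-Hasselbalch, pH = pKa + log([A^-]/[HA]) = 4.74 + log(0.002378/0.001571) = 4.74 + (+0.18) = 4.92.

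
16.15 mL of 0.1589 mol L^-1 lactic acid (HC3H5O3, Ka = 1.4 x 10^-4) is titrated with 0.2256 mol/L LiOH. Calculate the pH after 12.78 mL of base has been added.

n(acid) = 0.1589 x 0.01615 = 0.002566 mol; n(LiOH) added = 0.2256 x 0.01278 = 0.002883 mol.
Base is in excess by 0.002883 - 0.002566 = 0.0003169 mol in a total volume of 0.02893 L.
[OH^-] = 0.0003169/0.02893 = 0.01096 M, so pOH = 1.96 and pH = 14.00 - 1.96 = 12.04.

12.04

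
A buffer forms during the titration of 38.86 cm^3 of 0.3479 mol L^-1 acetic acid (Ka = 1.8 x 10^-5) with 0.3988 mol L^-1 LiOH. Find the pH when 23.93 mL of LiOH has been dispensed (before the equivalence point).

Initial n(CH3COOH) = 0.3479 x 0.03886 = 0.01352 mol.
n(LiOH) added = 0.3988 x 0.02393 = 0.009543 mol, converting that many moles of CH3COOH to CH3COO-.
Remaining n(CH3COOH) = 0.003976 mol; n(CH3COO-) = 0.009543 mol.
By Henderson-Hasselbalch, pH = pKa + log([A^-]/[HA]) = 4.74 + log(0.009543/0.003976) = 4.74 + (+0.38) = 5.12.

5.12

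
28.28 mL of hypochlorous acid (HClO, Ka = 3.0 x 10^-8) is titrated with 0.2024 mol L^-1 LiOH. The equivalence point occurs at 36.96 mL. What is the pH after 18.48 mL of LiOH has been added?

7.52

18.48 mL is exactly half the equivalence volume (36.96/2), i.e. the half-equivalence point.
There, n(HA) = n(A^-), so pH = pKa = -log(3.0 x 10^-8) = 7.52.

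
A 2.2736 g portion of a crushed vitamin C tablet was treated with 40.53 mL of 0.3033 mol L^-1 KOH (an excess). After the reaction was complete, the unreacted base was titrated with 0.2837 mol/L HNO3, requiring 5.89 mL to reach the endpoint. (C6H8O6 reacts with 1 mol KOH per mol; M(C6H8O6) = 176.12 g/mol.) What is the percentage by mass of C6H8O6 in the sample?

Total n(KOH) added = 0.3033 x 0.04053 = 0.01229 mol.
n(HNO3) used = 0.2837 x 0.005890 = 0.001671 mol, which equals the excess n(KOH).
So n(KOH) consumed by the sample = 0.01229 - 0.001671 = 0.01062 mol.
n(C6H8O6) = 0.01062 / 1 = 0.01062 mol.
mass C6H8O6 = 0.01062 x 176.12 = 1.871 g, so %C6H8O6 = 1.871/2.2736 x 100 = 82.3%.

82.3%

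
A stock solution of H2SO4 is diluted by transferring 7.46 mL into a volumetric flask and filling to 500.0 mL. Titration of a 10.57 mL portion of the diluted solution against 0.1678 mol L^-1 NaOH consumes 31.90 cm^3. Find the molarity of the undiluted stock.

n(NaOH) = 0.1678 x 0.03190 = 0.005353 mol.
n(H2SO4) in the aliquot = 0.005353 x 1/2 = 0.002676 mol.
[diluted H2SO4] = 0.002676 / 0.01057 = 0.2532 M.
Dilution factor = 500.0/7.460 = 67.02, so [stock] = 0.2532 x 67.02 = 17.0 M.

17.0 M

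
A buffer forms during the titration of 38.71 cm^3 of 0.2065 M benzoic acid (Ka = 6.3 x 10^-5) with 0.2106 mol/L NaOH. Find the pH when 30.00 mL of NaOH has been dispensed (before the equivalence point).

4.78

Initial n(C6H5COOH) = 0.2065 x 0.03871 = 0.007994 mol.
n(NaOH) added = 0.2106 x 0.03000 = 0.006318 mol, converting that many moles of C6H5COOH to C6H5COO-.
Remaining n(C6H5COOH) = 0.001676 mol; n(C6H5COO-) = 0.006318 mol.
By Henderson-Hasselbalch, pH = pKa + log([A^-]/[HA]) = 4.20 + log(0.006318/0.001676) = 4.20 + (+0.58) = 4.78.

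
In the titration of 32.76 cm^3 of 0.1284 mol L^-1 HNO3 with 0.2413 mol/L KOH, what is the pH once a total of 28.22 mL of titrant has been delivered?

12.63

n(acid) = 0.1284 x 0.03276 = 0.004206 mol; n(KOH) added = 0.2413 x 0.02822 = 0.006809 mol.
Base is in excess by 0.006809 - 0.004206 = 0.002603 mol in a total volume of 0.06098 L.
[OH^-] = 0.002603/0.06098 = 0.04269 M, so pOH = 1.37 and pH = 14.00 - 1.37 = 12.63.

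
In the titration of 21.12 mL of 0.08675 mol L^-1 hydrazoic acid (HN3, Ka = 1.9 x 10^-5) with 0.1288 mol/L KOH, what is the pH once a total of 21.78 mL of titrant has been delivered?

12.36

n(acid) = 0.08675 x 0.02112 = 0.001832 mol; n(KOH) added = 0.1288 x 0.02178 = 0.002805 mol.
Base is in excess by 0.002805 - 0.001832 = 0.0009731 mol in a total volume of 0.04290 L.
[OH^-] = 0.0009731/0.04290 = 0.02268 M, so pOH = 1.64 and pH = 14.00 - 1.64 = 12.36.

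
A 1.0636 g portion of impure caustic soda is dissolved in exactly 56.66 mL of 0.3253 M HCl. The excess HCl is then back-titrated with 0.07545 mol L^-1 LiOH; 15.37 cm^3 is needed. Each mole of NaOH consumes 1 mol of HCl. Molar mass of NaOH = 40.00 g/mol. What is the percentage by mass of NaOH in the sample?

Total n(HCl) added = 0.3253 x 0.05666 = 0.01843 mol.
n(LiOH) used = 0.07545 x 0.01537 = 0.001160 mol, which equals the excess n(HCl).
So n(HCl) consumed by the sample = 0.01843 - 0.001160 = 0.01727 mol.
n(NaOH) = 0.01727 / 1 = 0.01727 mol.
mass NaOH = 0.01727 x 40.00 = 0.6909 g, so %NaOH = 0.6909/1.0636 x 100 = 65.0%.

65.0%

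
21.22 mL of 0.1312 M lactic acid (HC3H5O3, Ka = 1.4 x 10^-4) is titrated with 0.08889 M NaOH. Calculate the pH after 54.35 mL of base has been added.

n(acid) = 0.1312 x 0.02122 = 0.002784 mol; n(NaOH) added = 0.08889 x 0.05435 = 0.004831 mol.
Base is in excess by 0.004831 - 0.002784 = 0.002047 mol in a total volume of 0.07557 L.
[OH^-] = 0.002047/0.07557 = 0.02709 M, so pOH = 1.57 and pH = 14.00 - 1.57 = 12.43.

12.43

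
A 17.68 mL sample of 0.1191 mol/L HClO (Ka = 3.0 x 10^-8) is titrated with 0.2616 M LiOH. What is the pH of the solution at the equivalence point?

10.22

n(HClO) = 0.1191 x 0.01768 = 0.002106 mol; V(LiOH) at equivalence = 0.002106/0.2616 = 0.008049 L.
At equivalence all the acid is converted to ClO-; total volume = 0.01768 + 0.008049 = 0.02573 L, so [ClO-] = 0.002106/0.02573 = 0.08184 M.
Kb = Kw/Ka = 1.0e-14 / 3.0 x 10^-8 = 3.33e-7.
[OH^-] = sqrt(Kb x [ClO-]) = sqrt(3.33e-7 x 0.08184) = 0.000165 M.
pOH = 3.78, so pH = 14.00 - 3.78 = 10.22.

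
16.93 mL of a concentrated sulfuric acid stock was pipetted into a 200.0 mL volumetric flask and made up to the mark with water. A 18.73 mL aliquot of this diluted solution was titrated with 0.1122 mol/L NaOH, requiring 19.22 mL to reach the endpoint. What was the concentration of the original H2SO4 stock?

0.680 M

n(NaOH) = 0.1122 x 0.01922 = 0.002156 mol.
n(H2SO4) in the aliquot = 0.002156 x 1/2 = 0.001078 mol.
[diluted H2SO4] = 0.001078 / 0.01873 = 0.05757 M.
Dilution factor = 200.0/16.93 = 11.81, so [stock] = 0.05757 x 11.81 = 0.680 M.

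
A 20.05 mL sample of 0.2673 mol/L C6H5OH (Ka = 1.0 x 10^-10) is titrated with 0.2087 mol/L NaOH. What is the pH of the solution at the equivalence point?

n(C6H5OH) = 0.2673 x 0.02005 = 0.005359 mol; V(NaOH) at equivalence = 0.005359/0.2087 = 0.02568 L.
At equivalence all the acid is converted to C6H5O-; total volume = 0.02005 + 0.02568 = 0.04573 L, so [C6H5O-] = 0.005359/0.04573 = 0.1172 M.
Kb = Kw/Ka = 1.0e-14 / 1.0 x 10^-10 = 0.000100.
[OH^-] = sqrt(Kb x [C6H5O-]) = sqrt(0.000100 x 0.1172) = 0.00342 M.
pOH = 2.47, so pH = 14.00 - 2.47 = 11.53.

11.53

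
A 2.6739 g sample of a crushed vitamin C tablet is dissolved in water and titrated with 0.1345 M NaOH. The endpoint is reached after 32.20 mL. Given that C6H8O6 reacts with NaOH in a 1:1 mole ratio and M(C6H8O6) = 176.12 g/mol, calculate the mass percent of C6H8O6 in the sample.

n(NaOH) = 0.1345 x 0.03220 = 0.004331 mol.
n(C6H8O6) = 0.004331 / 1 = 0.004331 mol.
mass of C6H8O6 = 0.004331 x 176.12 = 0.7628 g.
% purity = 0.7628 / 2.6739 x 100 = 28.5%.

28.5%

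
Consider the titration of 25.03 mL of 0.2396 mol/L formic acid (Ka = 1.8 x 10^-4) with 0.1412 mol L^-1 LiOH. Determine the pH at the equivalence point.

n(HCOOH) = 0.2396 x 0.02503 = 0.005997 mol; V(LiOH) at equivalence = 0.005997/0.1412 = 0.04247 L.
At equivalence all the acid is converted to HCOO-; total volume = 0.02503 + 0.04247 = 0.06750 L, so [HCOO-] = 0.005997/0.06750 = 0.08884 M.
Kb = Kw/Ka = 1.0e-14 / 1.8 x 10^-4 = 5.56e-11.
[OH^-] = sqrt(Kb x [HCOO-]) = sqrt(5.56e-11 x 0.08884) = 2.22e-6 M.
pOH = 5.65, so pH = 14.00 - 5.65 = 8.35.

8.35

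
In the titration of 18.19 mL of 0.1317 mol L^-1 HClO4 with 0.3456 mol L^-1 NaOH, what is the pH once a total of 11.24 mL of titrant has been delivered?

n(acid) = 0.1317 x 0.01819 = 0.002396 mol; n(NaOH) added = 0.3456 x 0.01124 = 0.003885 mol.
Base is in excess by 0.003885 - 0.002396 = 0.001489 mol in a total volume of 0.02943 L.
[OH^-] = 0.001489/0.02943 = 0.05059 M, so pOH = 1.30 and pH = 14.00 - 1.30 = 12.70.

12.70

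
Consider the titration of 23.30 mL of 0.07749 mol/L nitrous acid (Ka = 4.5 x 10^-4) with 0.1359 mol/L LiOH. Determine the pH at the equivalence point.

n(HNO2) = 0.07749 x 0.02330 = 0.001806 mol; V(LiOH) at equivalence = 0.001806/0.1359 = 0.01329 L.
At equivalence all the acid is converted to NO2-; total volume = 0.02330 + 0.01329 = 0.03659 L, so [NO2-] = 0.001806/0.03659 = 0.04935 M.
Kb = Kw/Ka = 1.0e-14 / 4.5 x 10^-4 = 2.22e-11.
[OH^-] = sqrt(Kb x [NO2-]) = sqrt(2.22e-11 x 0.04935) = 1.05e-6 M.
pOH = 5.98, so pH = 14.00 - 5.98 = 8.02.

8.02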